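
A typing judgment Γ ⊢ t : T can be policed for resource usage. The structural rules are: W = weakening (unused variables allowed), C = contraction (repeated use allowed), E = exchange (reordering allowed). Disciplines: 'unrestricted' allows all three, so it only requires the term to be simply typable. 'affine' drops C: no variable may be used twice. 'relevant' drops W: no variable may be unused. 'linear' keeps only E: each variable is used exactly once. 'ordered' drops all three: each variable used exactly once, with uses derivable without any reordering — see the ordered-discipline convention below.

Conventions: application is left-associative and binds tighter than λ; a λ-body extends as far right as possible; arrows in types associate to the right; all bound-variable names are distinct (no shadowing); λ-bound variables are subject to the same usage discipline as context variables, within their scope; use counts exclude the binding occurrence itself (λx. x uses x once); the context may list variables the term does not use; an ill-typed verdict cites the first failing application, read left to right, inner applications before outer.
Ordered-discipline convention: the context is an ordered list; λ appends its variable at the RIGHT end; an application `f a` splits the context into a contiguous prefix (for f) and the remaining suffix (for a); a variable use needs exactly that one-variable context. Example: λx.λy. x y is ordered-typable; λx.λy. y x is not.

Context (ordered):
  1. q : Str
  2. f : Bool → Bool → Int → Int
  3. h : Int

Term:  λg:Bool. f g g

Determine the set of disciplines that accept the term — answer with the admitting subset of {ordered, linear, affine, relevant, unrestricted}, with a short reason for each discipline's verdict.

admitting disciplines: unrestricted
counts: q=0; f=1; h=0; g (λ-bound)=2
left-to-right use order: f, g, g
typing: the term checks, with type Bool → Int → Int
ordered ✗ (g ×2 used more than once (contraction); unused: q, h — weakening required)
linear ✗ (g ×2 used more than once (contraction); unused: q, h — weakening required)
affine ✗ (g ×2 used more than once (contraction))
relevant ✗ (unused: q, h — weakening required)
unrestricted ✓ (typability at Bool → Int → Int is all that's needed)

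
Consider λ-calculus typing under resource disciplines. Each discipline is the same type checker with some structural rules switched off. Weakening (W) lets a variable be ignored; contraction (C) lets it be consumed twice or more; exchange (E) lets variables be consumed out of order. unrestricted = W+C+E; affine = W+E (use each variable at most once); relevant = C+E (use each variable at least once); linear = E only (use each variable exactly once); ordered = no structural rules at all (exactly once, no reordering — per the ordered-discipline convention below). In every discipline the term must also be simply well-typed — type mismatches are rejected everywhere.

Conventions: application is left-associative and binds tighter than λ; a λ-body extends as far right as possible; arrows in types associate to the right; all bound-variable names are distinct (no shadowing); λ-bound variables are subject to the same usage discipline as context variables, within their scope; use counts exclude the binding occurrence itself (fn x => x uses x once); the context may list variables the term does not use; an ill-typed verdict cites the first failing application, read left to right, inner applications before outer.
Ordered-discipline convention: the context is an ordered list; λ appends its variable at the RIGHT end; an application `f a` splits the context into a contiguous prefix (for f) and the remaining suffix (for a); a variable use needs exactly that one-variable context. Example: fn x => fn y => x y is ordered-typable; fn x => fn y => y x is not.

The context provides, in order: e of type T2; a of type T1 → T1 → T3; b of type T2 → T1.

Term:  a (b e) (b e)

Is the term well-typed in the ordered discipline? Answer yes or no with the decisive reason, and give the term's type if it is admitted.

no — uses contraction: e ×2, b ×2
usage: e=2; a=1; b=2
left-to-right use order: a, b, e, b, e
typing: well-typed at T3
across the five disciplines: ordered ✗, linear ✗, affine ✗, relevant ✓, unrestricted ✓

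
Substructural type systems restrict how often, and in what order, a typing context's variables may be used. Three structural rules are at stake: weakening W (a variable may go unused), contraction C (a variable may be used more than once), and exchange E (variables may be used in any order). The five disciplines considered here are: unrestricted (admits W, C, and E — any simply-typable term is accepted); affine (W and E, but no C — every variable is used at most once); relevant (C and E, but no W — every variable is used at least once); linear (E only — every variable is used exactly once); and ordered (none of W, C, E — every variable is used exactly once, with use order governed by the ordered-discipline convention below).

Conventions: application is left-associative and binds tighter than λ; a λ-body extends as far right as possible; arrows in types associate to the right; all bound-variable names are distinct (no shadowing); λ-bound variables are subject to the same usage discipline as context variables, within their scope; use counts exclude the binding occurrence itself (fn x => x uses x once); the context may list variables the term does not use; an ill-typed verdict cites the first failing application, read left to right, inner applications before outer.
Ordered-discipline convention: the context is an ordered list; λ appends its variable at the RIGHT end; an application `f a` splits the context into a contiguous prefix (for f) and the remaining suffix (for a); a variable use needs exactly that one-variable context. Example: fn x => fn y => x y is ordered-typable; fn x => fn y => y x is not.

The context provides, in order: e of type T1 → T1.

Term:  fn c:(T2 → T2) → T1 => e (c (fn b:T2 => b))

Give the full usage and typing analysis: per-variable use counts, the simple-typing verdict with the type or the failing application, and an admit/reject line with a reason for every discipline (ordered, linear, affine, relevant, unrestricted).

use counts: e: 1×; c [bound]: 1×; b [bound]: 1×
left-to-right use order: e, c, b
typing: the term checks, with type ((T2 → T2) → T1) → T1
ordered: ✓, one use each (e, c, b); ordered split holds
linear: ✓, e, c, b: one use apiece
affine: ✓, none of e, c, b used more than once
relevant: ✓, none of e, c, b goes unused
unrestricted: ✓, well-typed at ((T2 → T2) → T1) → T1; no restrictions here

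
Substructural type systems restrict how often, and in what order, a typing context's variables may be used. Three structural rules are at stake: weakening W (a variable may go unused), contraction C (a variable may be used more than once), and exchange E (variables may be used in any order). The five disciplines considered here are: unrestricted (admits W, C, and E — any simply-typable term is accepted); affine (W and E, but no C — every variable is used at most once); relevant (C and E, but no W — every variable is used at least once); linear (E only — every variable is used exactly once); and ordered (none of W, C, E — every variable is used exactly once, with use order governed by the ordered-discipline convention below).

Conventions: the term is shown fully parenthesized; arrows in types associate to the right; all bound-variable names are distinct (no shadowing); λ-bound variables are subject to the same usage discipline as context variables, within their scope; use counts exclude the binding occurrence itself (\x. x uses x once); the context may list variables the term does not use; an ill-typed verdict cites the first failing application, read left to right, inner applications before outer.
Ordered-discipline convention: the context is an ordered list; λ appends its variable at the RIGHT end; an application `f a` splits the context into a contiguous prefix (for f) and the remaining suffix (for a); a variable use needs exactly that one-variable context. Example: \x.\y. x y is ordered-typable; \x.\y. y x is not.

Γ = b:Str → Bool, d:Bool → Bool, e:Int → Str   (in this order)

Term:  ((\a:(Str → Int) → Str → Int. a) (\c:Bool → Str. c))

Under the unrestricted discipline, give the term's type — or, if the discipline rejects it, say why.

not well-typed under unrestricted — a type mismatch blocks all five
use counts: b: 0; d: 0; e: 0; a [bound]: 1; c [bound]: 1
left-to-right use order: a, c
typing: ill-typed: a function awaiting (Str → Int) → Str → Int gets (Bool → Str) → Bool → Str
across the five disciplines: ordered ✗, linear ✗, affine ✗, relevant ✗, unrestricted ✗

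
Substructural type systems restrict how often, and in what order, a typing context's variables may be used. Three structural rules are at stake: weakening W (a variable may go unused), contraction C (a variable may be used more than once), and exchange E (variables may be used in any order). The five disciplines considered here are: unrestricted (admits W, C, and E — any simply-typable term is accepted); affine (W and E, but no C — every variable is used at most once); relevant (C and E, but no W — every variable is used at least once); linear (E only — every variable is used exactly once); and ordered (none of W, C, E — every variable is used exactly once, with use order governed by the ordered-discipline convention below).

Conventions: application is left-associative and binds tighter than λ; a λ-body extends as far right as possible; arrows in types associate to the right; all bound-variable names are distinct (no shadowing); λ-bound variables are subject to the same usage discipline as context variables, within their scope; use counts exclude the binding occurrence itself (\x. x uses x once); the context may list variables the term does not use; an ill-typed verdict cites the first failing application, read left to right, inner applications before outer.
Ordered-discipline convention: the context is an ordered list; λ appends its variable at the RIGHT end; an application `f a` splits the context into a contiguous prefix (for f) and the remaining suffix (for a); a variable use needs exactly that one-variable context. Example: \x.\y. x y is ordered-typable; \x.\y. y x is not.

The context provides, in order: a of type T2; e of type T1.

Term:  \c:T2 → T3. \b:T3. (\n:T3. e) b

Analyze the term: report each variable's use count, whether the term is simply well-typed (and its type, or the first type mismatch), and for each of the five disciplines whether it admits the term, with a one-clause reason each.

variable uses: a: 0×; e: 1×; c [bound]: 0×; b [bound]: 1×; n [bound]: 0×
use order (left to right): e, b
typing: well-typed at (T2 → T3) → T3 → T1
ordered: ✗ — a, c, n never used (weakening)
linear: ✗ — a, c, n never used (weakening)
affine: ✓ — at most one use each (a, e, c, b, n)
relevant: ✗ — a, c, n never used (weakening)
unrestricted: ✓ — well-typed at (T2 → T3) → T3 → T1; no restrictions here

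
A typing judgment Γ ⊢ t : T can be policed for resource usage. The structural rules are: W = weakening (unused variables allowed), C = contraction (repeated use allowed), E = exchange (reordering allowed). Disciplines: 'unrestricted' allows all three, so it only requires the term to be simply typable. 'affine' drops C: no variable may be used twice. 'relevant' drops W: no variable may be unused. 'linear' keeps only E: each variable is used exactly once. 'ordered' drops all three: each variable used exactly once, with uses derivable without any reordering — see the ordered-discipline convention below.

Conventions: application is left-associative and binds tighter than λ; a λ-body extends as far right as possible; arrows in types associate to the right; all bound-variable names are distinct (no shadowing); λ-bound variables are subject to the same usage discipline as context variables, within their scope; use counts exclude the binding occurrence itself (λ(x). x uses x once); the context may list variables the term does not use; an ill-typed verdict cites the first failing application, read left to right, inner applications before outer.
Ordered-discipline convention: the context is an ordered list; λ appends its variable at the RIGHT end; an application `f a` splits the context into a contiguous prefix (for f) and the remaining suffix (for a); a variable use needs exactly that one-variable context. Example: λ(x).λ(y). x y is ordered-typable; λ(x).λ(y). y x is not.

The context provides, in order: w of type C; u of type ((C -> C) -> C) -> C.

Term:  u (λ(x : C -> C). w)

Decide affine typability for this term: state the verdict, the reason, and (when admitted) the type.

yes — none of w, u, x used more than once; term : C
counts: w: 1×; u: 1×; x [bound]: 0×
uses in reading order: u, w
typing: well-typed — term : C
summary: ordered ✗; linear ✗; affine ✓; relevant ✗; unrestricted ✓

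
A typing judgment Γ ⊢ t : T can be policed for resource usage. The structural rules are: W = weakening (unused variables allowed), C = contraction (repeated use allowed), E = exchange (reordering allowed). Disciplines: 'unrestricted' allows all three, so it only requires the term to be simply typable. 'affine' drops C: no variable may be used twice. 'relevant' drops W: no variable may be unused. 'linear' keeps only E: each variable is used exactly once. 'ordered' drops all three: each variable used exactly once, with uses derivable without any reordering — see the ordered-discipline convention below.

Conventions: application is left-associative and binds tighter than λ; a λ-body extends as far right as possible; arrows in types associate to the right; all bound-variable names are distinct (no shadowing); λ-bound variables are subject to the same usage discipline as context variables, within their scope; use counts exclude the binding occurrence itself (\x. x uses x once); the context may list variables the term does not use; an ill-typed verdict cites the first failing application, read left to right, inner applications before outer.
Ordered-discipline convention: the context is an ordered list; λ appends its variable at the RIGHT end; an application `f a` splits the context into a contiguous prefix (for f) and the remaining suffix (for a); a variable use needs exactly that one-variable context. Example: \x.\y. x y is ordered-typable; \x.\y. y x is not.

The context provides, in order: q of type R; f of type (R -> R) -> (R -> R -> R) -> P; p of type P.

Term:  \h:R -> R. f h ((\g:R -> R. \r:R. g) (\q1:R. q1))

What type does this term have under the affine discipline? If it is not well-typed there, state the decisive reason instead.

term : (R -> R) -> P
variable uses: q: 0×; f: 1×; p: 0×; h [bound]: 1×; g [bound]: 1×; r [bound]: 0×; q1 [bound]: 1×
left-to-right use order: f, h, g, q1
typing: the term checks, with type (R -> R) -> P
summary: ordered ✗, linear ✗, affine ✓, relevant ✗, unrestricted ✓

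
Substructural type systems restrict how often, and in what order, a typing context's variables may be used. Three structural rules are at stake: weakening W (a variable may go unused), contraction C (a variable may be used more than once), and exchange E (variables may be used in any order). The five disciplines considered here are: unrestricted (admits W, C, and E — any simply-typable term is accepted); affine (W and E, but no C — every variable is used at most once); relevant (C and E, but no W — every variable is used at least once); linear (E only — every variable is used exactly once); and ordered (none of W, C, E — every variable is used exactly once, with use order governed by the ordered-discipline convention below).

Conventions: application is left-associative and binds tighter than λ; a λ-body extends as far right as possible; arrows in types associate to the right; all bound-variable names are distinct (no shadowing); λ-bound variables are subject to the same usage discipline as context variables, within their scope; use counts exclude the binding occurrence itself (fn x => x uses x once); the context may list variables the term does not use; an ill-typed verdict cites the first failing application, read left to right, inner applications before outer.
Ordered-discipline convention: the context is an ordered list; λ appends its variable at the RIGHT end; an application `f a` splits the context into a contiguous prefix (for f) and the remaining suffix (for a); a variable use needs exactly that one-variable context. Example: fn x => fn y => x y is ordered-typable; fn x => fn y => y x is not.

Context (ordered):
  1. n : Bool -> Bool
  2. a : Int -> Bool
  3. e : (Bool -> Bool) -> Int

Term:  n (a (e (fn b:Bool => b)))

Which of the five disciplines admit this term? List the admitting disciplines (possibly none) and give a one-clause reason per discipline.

admitted by: ordered, linear, affine, relevant, unrestricted
counts: n=1; a=1; e=1; b (λ-bound)=1
uses in reading order: n, a, e, b
typing: well-typed — term : Bool
ordered: ✓ — n, a, e, b once each; derivable with no W/C/E
linear: ✓ — each of n, a, e, b used exactly once
affine: ✓ — n, a, e, b: no repeats, contraction unneeded
relevant: ✓ — at least one use each (n, a, e, b)
unrestricted: ✓ — simply typable at Bool; W, C, E all held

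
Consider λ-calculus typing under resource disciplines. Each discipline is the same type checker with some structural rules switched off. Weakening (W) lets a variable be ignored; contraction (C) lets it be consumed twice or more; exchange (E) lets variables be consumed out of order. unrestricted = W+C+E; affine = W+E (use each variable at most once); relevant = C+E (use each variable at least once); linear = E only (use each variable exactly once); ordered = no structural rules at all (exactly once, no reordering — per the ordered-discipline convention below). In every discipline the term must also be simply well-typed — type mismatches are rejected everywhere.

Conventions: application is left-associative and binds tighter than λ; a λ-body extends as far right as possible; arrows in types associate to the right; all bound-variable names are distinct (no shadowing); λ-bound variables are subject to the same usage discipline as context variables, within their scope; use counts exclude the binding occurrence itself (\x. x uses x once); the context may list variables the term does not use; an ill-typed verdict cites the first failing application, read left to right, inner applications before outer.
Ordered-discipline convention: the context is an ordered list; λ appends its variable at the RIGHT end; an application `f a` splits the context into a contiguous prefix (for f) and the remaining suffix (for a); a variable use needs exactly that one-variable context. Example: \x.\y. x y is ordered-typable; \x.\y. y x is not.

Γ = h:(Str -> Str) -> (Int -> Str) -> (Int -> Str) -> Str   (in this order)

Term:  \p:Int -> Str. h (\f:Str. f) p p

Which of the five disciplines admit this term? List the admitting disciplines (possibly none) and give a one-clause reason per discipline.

accepted by: relevant, unrestricted
usage: h=1, p (λ-bound)=2, f (λ-bound)=1
uses in reading order: h, f, p, p
typing: the term checks, with type (Int -> Str) -> Str
ordered: ✗, repeated use of p ×2
linear: ✗, repeated use of p ×2
affine: ✗, repeated use of p ×2
relevant: ✓, none of h, p, f goes unused
unrestricted: ✓, simply typable at (Int -> Str) -> Str; W, C, E all held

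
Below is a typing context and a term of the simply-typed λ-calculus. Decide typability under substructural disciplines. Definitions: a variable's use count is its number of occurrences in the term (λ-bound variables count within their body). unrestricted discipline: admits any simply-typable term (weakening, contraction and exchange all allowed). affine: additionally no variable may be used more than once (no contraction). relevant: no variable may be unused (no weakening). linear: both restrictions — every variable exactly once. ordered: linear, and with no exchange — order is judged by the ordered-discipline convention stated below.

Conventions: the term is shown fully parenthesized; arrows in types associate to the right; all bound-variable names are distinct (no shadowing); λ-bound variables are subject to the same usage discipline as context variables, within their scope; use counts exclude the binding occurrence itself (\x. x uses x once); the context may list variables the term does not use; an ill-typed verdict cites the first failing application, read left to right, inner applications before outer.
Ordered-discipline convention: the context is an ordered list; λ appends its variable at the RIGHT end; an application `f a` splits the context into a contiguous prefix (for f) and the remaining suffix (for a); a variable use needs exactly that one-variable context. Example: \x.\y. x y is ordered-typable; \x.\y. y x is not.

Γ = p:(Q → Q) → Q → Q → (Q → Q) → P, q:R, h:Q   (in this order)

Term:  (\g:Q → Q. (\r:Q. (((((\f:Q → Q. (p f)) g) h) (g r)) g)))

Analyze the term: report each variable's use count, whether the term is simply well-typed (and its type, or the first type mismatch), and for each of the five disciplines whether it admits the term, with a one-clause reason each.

counts: p: 1, q: 0, h: 1, g (λ-bound): 3, r (λ-bound): 1, f (λ-bound): 1
order of uses: p, f, g, h, g, r, g
typing: the term checks, with type (Q → Q) → Q → P
ordered: ✗, needs contraction — g ×3; needs weakening: q unused
linear: ✗, needs contraction — g ×3; needs weakening: q unused
affine: ✗, needs contraction — g ×3
relevant: ✗, needs weakening: q unused
unrestricted: ✓, well-typed at (Q → Q) → Q → P; no restrictions here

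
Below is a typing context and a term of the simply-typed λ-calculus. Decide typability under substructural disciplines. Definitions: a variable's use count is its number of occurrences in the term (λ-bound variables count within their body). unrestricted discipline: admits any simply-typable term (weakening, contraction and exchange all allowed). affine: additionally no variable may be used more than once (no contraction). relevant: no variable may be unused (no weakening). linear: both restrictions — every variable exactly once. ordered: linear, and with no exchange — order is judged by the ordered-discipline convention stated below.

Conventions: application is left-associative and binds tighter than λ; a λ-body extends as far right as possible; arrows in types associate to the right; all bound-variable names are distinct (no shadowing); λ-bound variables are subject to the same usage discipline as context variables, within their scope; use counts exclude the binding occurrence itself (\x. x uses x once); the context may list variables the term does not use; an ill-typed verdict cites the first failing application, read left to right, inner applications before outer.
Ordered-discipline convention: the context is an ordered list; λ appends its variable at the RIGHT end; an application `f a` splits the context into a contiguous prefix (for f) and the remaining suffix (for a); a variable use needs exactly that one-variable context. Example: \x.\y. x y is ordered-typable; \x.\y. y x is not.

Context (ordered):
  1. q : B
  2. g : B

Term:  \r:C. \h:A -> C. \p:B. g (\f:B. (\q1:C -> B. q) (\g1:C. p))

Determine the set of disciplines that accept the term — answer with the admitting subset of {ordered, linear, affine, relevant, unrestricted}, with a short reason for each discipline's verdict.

accepted by: none
counts: q: 1×; g: 1×; r (bound): 0×; h (bound): 0×; p (bound): 1×; f (bound): 0×; q1 (bound): 0×; g1 (bound): 0×
uses in reading order: g, q, p
typing: ill-typed: non-function type B applied to an argument
ordered: ✗ — the type mismatch rejects it
linear: ✗ — not simply typable
affine: ✗ — fails simple typing
relevant: ✗ — a type mismatch blocks all five
unrestricted: ✗ — the type mismatch rejects it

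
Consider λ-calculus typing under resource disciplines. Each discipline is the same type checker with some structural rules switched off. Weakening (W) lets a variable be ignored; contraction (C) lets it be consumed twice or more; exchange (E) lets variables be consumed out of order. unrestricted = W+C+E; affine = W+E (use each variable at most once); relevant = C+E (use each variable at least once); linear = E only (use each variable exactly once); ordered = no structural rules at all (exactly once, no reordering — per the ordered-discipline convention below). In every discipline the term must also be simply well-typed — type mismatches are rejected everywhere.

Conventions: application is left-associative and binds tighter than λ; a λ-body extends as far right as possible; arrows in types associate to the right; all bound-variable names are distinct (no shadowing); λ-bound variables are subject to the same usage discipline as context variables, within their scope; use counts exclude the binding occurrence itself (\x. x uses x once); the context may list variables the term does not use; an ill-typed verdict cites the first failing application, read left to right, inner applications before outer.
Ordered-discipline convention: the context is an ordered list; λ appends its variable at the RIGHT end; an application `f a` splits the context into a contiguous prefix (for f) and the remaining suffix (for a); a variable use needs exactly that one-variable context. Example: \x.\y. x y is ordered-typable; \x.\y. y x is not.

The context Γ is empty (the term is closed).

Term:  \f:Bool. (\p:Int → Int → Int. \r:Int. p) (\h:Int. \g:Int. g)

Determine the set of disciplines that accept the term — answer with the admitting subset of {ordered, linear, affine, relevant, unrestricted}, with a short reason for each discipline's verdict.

accepted by: affine, unrestricted
counts: f (λ-bound)=0, p (λ-bound)=1, r (λ-bound)=0, h (λ-bound)=0, g (λ-bound)=1
uses in reading order: p, g
typing: well-typed — term : Bool → Int → Int → Int → Int
ordered: ✗ — f, r, h left unused
linear: ✗ — f, r, h left unused
affine: ✓ — f, p, r, h, g: no repeats, contraction unneeded
relevant: ✗ — f, r, h left unused
unrestricted: ✓ — typability at Bool → Int → Int → Int → Int is all that's needed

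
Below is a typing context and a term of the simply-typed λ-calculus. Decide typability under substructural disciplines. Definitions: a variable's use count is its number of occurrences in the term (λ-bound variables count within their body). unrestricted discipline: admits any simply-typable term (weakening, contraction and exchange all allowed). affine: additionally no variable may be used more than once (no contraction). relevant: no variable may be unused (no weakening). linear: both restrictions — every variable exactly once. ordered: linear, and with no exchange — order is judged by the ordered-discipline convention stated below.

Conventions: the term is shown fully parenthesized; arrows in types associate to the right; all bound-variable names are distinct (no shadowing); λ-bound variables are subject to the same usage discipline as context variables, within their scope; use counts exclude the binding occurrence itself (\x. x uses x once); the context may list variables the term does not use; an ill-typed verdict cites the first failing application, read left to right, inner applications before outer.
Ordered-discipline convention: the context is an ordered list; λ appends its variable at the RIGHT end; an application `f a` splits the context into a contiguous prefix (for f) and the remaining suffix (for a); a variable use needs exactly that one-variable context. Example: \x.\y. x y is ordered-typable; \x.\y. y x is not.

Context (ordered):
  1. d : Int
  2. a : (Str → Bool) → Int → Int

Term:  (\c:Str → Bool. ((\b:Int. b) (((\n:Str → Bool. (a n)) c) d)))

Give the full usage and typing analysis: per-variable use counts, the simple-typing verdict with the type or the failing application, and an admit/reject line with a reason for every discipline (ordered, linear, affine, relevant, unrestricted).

usage: d=1; a=1; c [bound]=1; b [bound]=1; n [bound]=1
left-to-right use order: b, a, n, c, d
typing: well-typed at (Str → Bool) → Int
ordered: ✗, needs exchange: uses follow b, a, n, c, d
linear: ✓, each of d, a, c, b, n used exactly once
affine: ✓, at most one use each (d, a, c, b, n)
relevant: ✓, none of d, a, c, b, n goes unused
unrestricted: ✓, simply typable at (Str → Bool) → Int; W, C, E all held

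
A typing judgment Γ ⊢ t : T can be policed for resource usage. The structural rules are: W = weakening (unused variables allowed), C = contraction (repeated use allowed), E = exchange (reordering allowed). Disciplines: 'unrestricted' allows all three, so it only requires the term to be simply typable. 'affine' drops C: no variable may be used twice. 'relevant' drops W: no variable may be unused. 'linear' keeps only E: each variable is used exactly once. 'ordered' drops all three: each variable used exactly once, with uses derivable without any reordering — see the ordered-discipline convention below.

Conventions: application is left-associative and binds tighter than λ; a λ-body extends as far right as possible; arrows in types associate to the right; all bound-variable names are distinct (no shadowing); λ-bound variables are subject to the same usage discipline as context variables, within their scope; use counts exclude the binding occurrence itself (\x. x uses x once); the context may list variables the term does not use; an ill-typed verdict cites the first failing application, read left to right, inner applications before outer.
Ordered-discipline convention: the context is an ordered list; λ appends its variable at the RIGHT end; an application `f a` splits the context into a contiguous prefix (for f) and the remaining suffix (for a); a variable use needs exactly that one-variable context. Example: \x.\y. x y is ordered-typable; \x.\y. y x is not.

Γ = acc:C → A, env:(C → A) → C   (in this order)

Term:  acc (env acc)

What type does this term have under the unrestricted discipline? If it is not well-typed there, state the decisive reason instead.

term : A
usage: acc: 2, env: 1
order of uses: acc, env, acc
typing: ✓ — A
all disciplines: ordered ✗ · linear ✗ · affine ✗ · relevant ✓ · unrestricted ✓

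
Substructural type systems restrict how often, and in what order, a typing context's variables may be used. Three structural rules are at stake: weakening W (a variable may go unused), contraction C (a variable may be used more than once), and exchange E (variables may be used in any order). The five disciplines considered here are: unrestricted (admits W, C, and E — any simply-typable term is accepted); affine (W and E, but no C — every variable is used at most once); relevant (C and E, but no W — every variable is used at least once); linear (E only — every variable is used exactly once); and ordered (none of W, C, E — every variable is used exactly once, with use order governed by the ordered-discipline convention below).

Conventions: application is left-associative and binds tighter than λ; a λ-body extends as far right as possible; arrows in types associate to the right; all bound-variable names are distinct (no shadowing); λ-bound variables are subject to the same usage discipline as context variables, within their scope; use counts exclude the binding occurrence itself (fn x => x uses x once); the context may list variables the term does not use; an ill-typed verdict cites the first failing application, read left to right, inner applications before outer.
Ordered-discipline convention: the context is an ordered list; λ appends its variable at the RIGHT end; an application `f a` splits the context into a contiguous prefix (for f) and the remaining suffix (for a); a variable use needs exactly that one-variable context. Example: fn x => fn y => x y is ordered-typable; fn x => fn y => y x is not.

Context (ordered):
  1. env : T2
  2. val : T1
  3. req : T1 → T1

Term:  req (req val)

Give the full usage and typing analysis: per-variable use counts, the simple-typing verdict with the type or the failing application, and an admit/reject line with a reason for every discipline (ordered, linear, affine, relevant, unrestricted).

usage: env ×0; val ×1; req ×2
use order (left to right): req, req, val
typing: well-typed at T1
ordered: ✗ — uses contraction: req ×2; unused: env — weakening required
linear: ✗ — uses contraction: req ×2; unused: env — weakening required
affine: ✗ — uses contraction: req ×2
relevant: ✗ — unused: env — weakening required
unrestricted: ✓ — type-checks (T1) and nothing is barred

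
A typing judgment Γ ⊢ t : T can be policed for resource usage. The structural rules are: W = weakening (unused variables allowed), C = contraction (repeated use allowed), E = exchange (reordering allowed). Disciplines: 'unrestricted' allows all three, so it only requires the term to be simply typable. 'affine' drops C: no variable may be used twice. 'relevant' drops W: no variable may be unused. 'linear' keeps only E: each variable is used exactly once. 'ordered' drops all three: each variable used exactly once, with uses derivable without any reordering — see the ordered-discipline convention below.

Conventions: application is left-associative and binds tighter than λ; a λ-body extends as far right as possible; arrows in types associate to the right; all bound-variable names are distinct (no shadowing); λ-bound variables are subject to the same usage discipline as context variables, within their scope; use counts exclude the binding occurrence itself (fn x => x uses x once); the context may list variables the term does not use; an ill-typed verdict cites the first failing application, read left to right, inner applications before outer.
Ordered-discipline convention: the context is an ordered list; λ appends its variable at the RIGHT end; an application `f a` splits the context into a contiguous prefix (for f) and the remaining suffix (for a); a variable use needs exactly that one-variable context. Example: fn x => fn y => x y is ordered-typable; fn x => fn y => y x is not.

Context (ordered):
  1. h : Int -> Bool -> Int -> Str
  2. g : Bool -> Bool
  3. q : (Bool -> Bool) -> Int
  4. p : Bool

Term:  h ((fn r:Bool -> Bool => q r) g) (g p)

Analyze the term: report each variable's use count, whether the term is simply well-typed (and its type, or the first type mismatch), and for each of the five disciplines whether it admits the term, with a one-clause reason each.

variable uses: h: 1; g: 2; q: 1; p: 1; r (λ-bound): 1
order of uses: h, q, r, g, g, p
typing: the term checks, with type Int -> Str
ordered ✗ (uses contraction: g ×2)
linear ✗ (uses contraction: g ×2)
affine ✗ (uses contraction: g ×2)
relevant ✓ (every one of h, g, q, p, r appears)
unrestricted ✓ (typability at Int -> Str is all that's needed)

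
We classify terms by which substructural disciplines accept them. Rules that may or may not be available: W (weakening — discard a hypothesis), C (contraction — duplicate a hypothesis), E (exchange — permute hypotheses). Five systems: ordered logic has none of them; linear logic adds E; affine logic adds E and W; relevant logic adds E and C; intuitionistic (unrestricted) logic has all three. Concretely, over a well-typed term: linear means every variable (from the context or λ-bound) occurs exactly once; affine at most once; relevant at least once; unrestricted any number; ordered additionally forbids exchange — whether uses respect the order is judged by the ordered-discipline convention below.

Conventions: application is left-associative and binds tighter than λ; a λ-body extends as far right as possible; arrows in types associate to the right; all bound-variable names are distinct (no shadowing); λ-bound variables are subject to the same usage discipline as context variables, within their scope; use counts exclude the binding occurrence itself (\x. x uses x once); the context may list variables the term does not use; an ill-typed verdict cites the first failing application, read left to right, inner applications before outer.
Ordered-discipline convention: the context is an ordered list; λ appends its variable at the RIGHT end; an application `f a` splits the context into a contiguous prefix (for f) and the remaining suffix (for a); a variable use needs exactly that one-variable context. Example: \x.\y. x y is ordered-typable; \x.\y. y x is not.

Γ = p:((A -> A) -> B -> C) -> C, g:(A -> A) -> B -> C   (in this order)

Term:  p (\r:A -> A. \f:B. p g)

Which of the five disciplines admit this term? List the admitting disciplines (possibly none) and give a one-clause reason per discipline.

accepted by: unrestricted
counts: p=2; g=1; r [bound]=0; f [bound]=0
order of uses: p, p, g
typing: the term checks, with type C
ordered: ✗, needs contraction — p ×2; needs weakening: r, f unused
linear: ✗, needs contraction — p ×2; needs weakening: r, f unused
affine: ✗, needs contraction — p ×2
relevant: ✗, needs weakening: r, f unused
unrestricted: ✓, simply typable at C; W, C, E all held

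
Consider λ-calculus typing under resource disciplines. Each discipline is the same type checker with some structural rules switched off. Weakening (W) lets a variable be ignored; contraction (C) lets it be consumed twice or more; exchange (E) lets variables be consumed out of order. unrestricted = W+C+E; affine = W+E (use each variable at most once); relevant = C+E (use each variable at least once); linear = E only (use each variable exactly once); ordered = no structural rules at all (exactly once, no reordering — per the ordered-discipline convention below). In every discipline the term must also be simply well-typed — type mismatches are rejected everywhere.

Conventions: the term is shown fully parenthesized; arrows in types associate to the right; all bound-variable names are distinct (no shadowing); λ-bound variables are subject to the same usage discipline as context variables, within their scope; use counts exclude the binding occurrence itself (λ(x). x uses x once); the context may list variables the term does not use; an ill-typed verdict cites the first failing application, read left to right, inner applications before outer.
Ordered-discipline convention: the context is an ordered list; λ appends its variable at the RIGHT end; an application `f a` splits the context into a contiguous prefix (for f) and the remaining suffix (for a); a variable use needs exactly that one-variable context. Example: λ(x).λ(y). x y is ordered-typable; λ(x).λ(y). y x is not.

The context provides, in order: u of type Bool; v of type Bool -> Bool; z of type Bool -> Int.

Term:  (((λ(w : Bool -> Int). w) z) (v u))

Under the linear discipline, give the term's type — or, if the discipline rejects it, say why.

term : Int
usage: u: 1×, v: 1×, z: 1×, w (λ-bound): 1×
uses in reading order: w, z, v, u
typing: ✓ — Int
summary: ordered ✗ | linear ✓ | affine ✓ | relevant ✓ | unrestricted ✓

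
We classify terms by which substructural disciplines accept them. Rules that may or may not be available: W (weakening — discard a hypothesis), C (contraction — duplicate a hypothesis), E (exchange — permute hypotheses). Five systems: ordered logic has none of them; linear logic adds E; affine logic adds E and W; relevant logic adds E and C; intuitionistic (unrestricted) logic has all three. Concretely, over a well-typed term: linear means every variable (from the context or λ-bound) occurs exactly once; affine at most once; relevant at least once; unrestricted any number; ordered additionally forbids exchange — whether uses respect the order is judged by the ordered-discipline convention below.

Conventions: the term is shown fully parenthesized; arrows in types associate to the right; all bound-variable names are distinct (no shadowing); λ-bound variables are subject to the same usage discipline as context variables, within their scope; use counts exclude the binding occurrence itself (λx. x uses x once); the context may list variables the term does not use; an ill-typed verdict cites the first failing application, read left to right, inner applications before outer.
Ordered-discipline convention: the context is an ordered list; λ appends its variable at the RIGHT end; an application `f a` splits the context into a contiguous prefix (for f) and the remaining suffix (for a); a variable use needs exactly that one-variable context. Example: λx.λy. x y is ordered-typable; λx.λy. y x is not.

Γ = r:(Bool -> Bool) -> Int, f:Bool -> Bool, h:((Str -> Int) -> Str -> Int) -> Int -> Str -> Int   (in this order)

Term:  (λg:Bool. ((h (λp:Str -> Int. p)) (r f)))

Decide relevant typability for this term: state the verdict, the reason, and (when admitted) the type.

no — unused: g — weakening required
use counts: r: 1×, f: 1×, h: 1×, g (bound): 0×, p (bound): 1×
left-to-right use order: h, p, r, f
typing: well-typed — term : Bool -> Str -> Int
all disciplines: ordered ✗ · linear ✗ · affine ✓ · relevant ✗ · unrestricted ✓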